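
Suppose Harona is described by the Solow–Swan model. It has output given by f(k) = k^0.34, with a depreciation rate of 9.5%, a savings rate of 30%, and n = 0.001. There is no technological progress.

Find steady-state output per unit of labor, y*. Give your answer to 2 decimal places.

y* ≈ 1.80

In steady state, investment equals break-even investment: s·k^α = (n + δ)·k.
Rearranging, k^(1−α) = s / (n + δ).
k^0.66 = 0.30 / (0.001 + 0.095) = 0.30 / 0.096 = 3.1250
k* = 3.1250^(1/0.66) ≈ 5.6205
y* = (k*)^α = 5.6205^0.34 ≈ 1.7986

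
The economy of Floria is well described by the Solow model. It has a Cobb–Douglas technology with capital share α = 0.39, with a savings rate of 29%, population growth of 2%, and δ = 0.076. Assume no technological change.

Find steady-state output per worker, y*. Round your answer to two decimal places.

Steady state requires s·f(k) = (n + δ)·k, i.e. s·k^α = (n + δ)·k.
Rearranging, k^(1−α) = s / (n + δ).
k^0.61 = 0.29 / (0.020 + 0.076) = 0.29 / 0.096 = 3.0208
k* = 3.0208^(1/0.61) ≈ 6.1247
y* = (k*)^α = 6.1247^0.39 ≈ 2.0275

y* ≈ 2.03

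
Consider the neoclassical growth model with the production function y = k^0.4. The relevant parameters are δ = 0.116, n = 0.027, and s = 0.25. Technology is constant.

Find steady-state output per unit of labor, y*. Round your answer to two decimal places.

y* = 1.45

Steady state requires s·f(k) = (n + δ)·k, i.e. s·k^α = (n + δ)·k.
Rearranging, k^(1−α) = s / (n + δ).
k^0.6 = 0.25 / (0.027 + 0.116) = 0.25 / 0.143 = 1.7483
k* = 1.7483^(1/0.6) ≈ 2.5372
y* = (k*)^α = 2.5372^0.4 ≈ 1.4512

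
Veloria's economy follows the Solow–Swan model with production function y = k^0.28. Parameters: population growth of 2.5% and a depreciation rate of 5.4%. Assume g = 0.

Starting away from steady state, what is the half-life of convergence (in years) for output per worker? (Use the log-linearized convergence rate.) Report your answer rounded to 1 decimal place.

about 12.2 years

Near the steady state the convergence rate is λ = (1 − α)(n + δ).
λ = (1 − 0.28) × 0.079 = 0.72 × 0.079 = 0.05688
Half-life = ln 2 / λ = 0.6931 / 0.05688 ≈ 12.19 years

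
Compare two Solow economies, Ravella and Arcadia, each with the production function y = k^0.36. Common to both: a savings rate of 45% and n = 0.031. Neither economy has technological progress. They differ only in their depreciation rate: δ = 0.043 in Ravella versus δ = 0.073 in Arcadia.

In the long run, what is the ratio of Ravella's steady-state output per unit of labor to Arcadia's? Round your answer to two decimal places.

ratio ≈ 1.21

Steady-state y* = [s/(n + δ)]^(α/(1−α)), so the ratio is [ (s_R/(n + δ)_R) / (s_A/(n + δ)_A) ]^0.5625.
s_R/(n + δ)_R = 0.45/0.074 = 6.0811; s_A/(n + δ)_A = 0.45/0.104 = 4.3269.
Ratio = (6.0811/4.3269)^0.5625 = 1.4054^0.5625 ≈ 1.2110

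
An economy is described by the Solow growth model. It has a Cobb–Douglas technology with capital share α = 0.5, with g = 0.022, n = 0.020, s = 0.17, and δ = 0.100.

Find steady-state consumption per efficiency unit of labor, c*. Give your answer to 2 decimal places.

In steady state, investment equals break-even investment: s·k^α = (n + g + δ)·k.
Rearranging, k^(1−α) = s / (n + g + δ).
k^0.5 = 0.17 / (0.020 + 0.022 + 0.100) = 0.17 / 0.142 = 1.1972
k* = 1.1972^(1/0.5) ≈ 1.4333
y* = (k*)^α = 1.4333^0.5 ≈ 1.1972
c* = (1 − s)·y* = (1 − 0.17) × 1.1972 ≈ 0.9937

c* = 0.99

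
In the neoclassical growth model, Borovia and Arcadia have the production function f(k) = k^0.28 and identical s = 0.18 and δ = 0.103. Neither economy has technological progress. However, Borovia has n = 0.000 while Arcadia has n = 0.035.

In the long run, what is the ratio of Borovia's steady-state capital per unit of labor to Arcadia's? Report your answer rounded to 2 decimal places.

Steady-state k* = [s/(n + δ)]^(1/(1−α)), so the ratio is [ (s_B/(n + δ)_B) / (s_A/(n + δ)_A) ]^1.3889.
s_B/(n + δ)_B = 0.18/0.103 = 1.7476; s_A/(n + δ)_A = 0.18/0.138 = 1.3043.
Ratio = (1.7476/1.3043)^1.3889 = 1.3399^1.3889 ≈ 1.5014

k*_B / k*_A ≈ 1.50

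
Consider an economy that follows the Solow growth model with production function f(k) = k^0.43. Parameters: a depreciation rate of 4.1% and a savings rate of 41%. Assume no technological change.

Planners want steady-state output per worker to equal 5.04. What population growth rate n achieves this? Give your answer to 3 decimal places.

In steady state, investment equals break-even investment: s·k^α = (n + δ)·k.
Since y* = [s/(n + δ)]^(α/(1−α)), we have s/(n + δ) = (y*)^((1−α)/α) = 5.04^1.3256 = 8.5338.
Therefore n + δ = s / 8.5338 = 0.41 / 8.5338 = 0.0480, so n = 0.0480 − 0.041 = 0.0070.

n ≈ 0.007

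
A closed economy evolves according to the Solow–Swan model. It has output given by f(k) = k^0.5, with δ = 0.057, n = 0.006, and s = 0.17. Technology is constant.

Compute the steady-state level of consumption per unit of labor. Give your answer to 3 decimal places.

At the steady state, Δk = 0, so s·k^α = (n + δ)·k.
Rearranging, k^(1−α) = s / (n + δ).
k^0.5 = 0.17 / (0.006 + 0.057) = 0.17 / 0.063 = 2.6984
k* = 2.6984^(1/0.5) ≈ 7.2814
y* = (k*)^α = 7.2814^0.5 ≈ 2.6984
c* = (1 − s)·y* = (1 − 0.17) × 2.6984 ≈ 2.2397

c* = 2.240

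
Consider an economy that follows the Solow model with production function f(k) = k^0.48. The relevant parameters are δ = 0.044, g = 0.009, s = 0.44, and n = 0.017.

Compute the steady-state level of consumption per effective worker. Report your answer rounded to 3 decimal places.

At the steady state, Δk = 0, so s·k^α = (n + g + δ)·k.
Rearranging, k^(1−α) = s / (n + g + δ).
k^0.52 = 0.44 / (0.017 + 0.009 + 0.044) = 0.44 / 0.070 = 6.2857
k* = 6.2857^(1/0.52) ≈ 34.3001
y* = (k*)^α = 34.3001^0.48 ≈ 5.4568
c* = (1 − s)·y* = (1 − 0.44) × 5.4568 ≈ 3.0558

c* = 3.056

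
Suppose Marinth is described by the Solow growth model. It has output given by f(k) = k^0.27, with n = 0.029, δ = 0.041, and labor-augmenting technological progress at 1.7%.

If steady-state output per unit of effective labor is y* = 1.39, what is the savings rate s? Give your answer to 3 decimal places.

At the steady state, Δk = 0, so s·k^α = (n + g + δ)·k.
Since y* = [s/(n + g + δ)]^(α/(1−α)), we have s/(n + g + δ) = (y*)^((1−α)/α) = 1.39^2.7037 = 2.4360.
Therefore s = 2.4360 × (n + g + δ) = 2.4360 × 0.087 = 0.2119.

s ≈ 0.212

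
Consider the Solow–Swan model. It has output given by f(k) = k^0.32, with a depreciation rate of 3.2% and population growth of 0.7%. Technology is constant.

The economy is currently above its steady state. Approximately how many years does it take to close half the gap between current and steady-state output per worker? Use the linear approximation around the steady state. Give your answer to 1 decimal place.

t_½ ≈ 26.1 years

Near the steady state the convergence rate is λ = (1 − α)(n + δ).
λ = (1 − 0.32) × 0.039 = 0.68 × 0.039 = 0.02652
Half-life = ln 2 / λ = 0.6931 / 0.02652 ≈ 26.13 years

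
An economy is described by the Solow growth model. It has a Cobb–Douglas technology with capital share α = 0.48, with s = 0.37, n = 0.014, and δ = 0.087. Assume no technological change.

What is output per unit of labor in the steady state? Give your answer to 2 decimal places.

In steady state, investment equals break-even investment: s·k^α = (n + δ)·k.
Rearranging, k^(1−α) = s / (n + δ).
k^0.52 = 0.37 / (0.014 + 0.087) = 0.37 / 0.101 = 3.6634
k* = 3.6634^(1/0.52) ≈ 12.1449
y* = (k*)^α = 12.1449^0.48 ≈ 3.3152

y* ≈ 3.32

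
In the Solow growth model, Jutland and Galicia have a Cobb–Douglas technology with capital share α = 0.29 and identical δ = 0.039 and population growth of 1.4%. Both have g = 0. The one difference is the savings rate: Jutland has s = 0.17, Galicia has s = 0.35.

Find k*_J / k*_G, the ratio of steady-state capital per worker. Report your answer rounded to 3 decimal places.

Steady-state k* = [s/(n + δ)]^(1/(1−α)), so the ratio is [ (s_J/(n + δ)_J) / (s_G/(n + δ)_G) ]^1.4085.
s_J/(n + δ)_J = 0.17/0.053 = 3.2075; s_G/(n + δ)_G = 0.35/0.053 = 6.6038.
Ratio = (3.2075/6.6038)^1.4085 = 0.4857^1.4085 ≈ 0.3616

ratio ≈ 0.362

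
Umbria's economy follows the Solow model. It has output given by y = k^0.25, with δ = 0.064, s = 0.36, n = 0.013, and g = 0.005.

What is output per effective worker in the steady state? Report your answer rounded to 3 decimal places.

y* = 1.637

In steady state, investment equals break-even investment: s·k^α = (n + g + δ)·k.
Dividing both sides by k: k^(1−α) = s / (n + g + δ).
k^0.75 = 0.36 / (0.013 + 0.005 + 0.064) = 0.36 / 0.082 = 4.3902
k* = 4.3902^(1/0.75) ≈ 7.1886
y* = (k*)^α = 7.1886^0.25 ≈ 1.6374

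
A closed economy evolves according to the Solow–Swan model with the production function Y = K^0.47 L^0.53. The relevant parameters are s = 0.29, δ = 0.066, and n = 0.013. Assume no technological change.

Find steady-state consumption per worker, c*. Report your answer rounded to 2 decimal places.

Steady state requires s·f(k) = (n + δ)·k, i.e. s·k^α = (n + δ)·k.
Rearranging, k^(1−α) = s / (n + δ).
k^0.53 = 0.29 / (0.013 + 0.066) = 0.29 / 0.079 = 3.6709
k* = 3.6709^(1/0.53) ≈ 11.6308
y* = (k*)^α = 11.6308^0.47 ≈ 3.1684
c* = (1 − s)·y* = (1 − 0.29) × 3.1684 ≈ 2.2496

c* ≈ 2.25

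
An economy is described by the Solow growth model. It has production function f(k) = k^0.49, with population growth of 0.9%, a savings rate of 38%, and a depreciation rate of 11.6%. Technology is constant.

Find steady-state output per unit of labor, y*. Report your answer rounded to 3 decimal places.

y* ≈ 2.910

In steady state, investment equals break-even investment: s·k^α = (n + δ)·k.
Dividing both sides by k: k^(1−α) = s / (n + δ).
k^0.51 = 0.38 / (0.009 + 0.116) = 0.38 / 0.125 = 3.0400
k* = 3.0400^(1/0.51) ≈ 8.8473
y* = (k*)^α = 8.8473^0.49 ≈ 2.9103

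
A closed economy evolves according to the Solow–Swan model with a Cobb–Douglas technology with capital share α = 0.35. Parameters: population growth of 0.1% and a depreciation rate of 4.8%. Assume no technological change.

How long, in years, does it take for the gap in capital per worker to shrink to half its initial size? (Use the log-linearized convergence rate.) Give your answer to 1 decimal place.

Near the steady state the convergence rate is λ = (1 − α)(n + δ).
λ = (1 − 0.35) × 0.049 = 0.65 × 0.049 = 0.03185
Half-life = ln 2 / λ = 0.6931 / 0.03185 ≈ 21.76 years

t_½ ≈ 21.8 years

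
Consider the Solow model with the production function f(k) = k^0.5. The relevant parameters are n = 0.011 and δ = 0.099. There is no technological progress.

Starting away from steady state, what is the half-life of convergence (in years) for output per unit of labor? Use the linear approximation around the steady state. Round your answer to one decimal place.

half-life ≈ 12.6 years

Near the steady state the convergence rate is λ = (1 − α)(n + δ).
λ = (1 − 0.5) × 0.110 = 0.5 × 0.110 = 0.0550
Half-life = ln 2 / λ = 0.6931 / 0.0550 ≈ 12.60 years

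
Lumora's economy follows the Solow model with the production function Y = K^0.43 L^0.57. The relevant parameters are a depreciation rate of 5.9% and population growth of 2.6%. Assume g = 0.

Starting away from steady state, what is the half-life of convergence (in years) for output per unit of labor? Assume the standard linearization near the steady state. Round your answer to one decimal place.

about 14.3 years

Near the steady state the convergence rate is λ = (1 − α)(n + δ).
λ = (1 − 0.43) × 0.085 = 0.57 × 0.085 = 0.04845
Half-life = ln 2 / λ = 0.6931 / 0.04845 ≈ 14.31 years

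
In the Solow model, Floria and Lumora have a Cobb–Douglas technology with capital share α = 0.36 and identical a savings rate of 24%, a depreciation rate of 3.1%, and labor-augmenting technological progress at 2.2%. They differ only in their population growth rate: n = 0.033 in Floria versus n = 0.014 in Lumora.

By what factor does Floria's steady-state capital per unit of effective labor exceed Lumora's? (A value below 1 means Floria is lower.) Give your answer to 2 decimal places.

Steady-state k* = [s/(n + g + δ)]^(1/(1−α)), so the ratio is [ (s_F/(n + g + δ)_F) / (s_L/(n + g + δ)_L) ]^1.5625.
s_F/(n + g + δ)_F = 0.24/0.086 = 2.7907; s_L/(n + g + δ)_L = 0.24/0.067 = 3.5821.
Ratio = (2.7907/3.5821)^1.5625 = 0.7791^1.5625 ≈ 0.6770

k*_F / k*_L ≈ 0.68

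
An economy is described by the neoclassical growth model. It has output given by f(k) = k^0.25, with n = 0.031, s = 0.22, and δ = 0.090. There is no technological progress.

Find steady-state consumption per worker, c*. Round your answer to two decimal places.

c* ≈ 0.95

In steady state, investment equals break-even investment: s·k^α = (n + δ)·k.
Rearranging, k^(1−α) = s / (n + δ).
k^0.75 = 0.22 / (0.031 + 0.090) = 0.22 / 0.121 = 1.8182
k* = 1.8182^(1/0.75) ≈ 2.2192
y* = (k*)^α = 2.2192^0.25 ≈ 1.2205
c* = (1 − s)·y* = (1 − 0.22) × 1.2205 ≈ 0.9520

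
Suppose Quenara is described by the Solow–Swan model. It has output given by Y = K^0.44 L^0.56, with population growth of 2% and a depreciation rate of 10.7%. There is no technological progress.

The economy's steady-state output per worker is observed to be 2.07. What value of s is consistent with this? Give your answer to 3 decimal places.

Steady state requires s·f(k) = (n + δ)·k, i.e. s·k^α = (n + δ)·k.
Since y* = [s/(n + δ)]^(α/(1−α)), we have s/(n + δ) = (y*)^((1−α)/α) = 2.07^1.2727 = 2.5243.
Therefore s = 2.5243 × (n + δ) = 2.5243 × 0.127 = 0.3206.

s ≈ 0.321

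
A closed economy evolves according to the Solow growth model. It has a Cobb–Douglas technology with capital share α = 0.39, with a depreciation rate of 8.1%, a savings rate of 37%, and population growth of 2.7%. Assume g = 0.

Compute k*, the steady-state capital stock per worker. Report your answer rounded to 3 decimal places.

k* = 7.528

At the steady state, Δk = 0, so s·k^α = (n + δ)·k.
Rearranging, k^(1−α) = s / (n + δ).
k^0.61 = 0.37 / (0.027 + 0.081) = 0.37 / 0.108 = 3.4259
k* = 3.4259^(1/0.61) ≈ 7.5280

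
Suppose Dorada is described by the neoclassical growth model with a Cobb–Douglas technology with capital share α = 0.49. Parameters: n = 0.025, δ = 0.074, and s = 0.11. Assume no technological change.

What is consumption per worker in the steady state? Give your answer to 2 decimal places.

c* ≈ 0.98

In steady state, investment equals break-even investment: s·k^α = (n + δ)·k.
Rearranging, k^(1−α) = s / (n + δ).
k^0.51 = 0.11 / (0.025 + 0.074) = 0.11 / 0.099 = 1.1111
k* = 1.1111^(1/0.51) ≈ 1.2295
y* = (k*)^α = 1.2295^0.49 ≈ 1.1065
c* = (1 − s)·y* = (1 − 0.11) × 1.1065 ≈ 0.9848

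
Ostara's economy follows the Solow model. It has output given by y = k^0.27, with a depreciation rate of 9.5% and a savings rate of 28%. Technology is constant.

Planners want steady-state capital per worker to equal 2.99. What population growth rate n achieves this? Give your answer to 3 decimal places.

n ≈ 0.031

Steady state requires s·f(k) = (n + δ)·k, i.e. s·k^α = (n + δ)·k.
So s / (n + δ) = (k*)^(1−α) = 2.99^0.73 = 2.2245.
Therefore n + δ = s / 2.2245 = 0.28 / 2.2245 = 0.1259, so n = 0.1259 − 0.095 = 0.0309.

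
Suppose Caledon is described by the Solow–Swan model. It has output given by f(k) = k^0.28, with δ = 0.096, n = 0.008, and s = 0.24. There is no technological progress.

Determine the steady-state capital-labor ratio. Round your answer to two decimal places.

k* = 3.19

In steady state, investment equals break-even investment: s·k^α = (n + δ)·k.
Dividing both sides by k: k^(1−α) = s / (n + δ).
k^0.72 = 0.24 / (0.008 + 0.096) = 0.24 / 0.104 = 2.3077
k* = 2.3077^(1/0.72) ≈ 3.1946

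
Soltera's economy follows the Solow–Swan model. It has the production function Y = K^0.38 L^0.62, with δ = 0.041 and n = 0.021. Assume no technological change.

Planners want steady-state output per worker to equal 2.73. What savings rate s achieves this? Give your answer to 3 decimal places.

s ≈ 0.319

In steady state, investment equals break-even investment: s·k^α = (n + δ)·k.
Since y* = [s/(n + δ)]^(α/(1−α)), we have s/(n + δ) = (y*)^((1−α)/α) = 2.73^1.6316 = 5.1481.
Therefore s = 5.1481 × (n + δ) = 5.1481 × 0.062 = 0.3192.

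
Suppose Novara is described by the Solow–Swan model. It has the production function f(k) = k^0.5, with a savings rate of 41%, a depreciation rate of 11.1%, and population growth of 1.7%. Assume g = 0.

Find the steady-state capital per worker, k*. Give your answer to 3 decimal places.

k* = 10.260

Steady state requires s·f(k) = (n + δ)·k, i.e. s·k^α = (n + δ)·k.
Rearranging, k^(1−α) = s / (n + δ).
k^0.5 = 0.41 / (0.017 + 0.111) = 0.41 / 0.128 = 3.2031
k* = 3.2031^(1/0.5) ≈ 10.2598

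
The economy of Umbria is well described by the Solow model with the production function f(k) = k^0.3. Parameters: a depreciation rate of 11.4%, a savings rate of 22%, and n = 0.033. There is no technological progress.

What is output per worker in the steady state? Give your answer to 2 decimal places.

At the steady state, Δk = 0, so s·k^α = (n + δ)·k.
Rearranging, k^(1−α) = s / (n + δ).
k^0.7 = 0.22 / (0.033 + 0.114) = 0.22 / 0.147 = 1.4966
k* = 1.4966^(1/0.7) ≈ 1.7789
y* = (k*)^α = 1.7789^0.3 ≈ 1.1886

y* = 1.19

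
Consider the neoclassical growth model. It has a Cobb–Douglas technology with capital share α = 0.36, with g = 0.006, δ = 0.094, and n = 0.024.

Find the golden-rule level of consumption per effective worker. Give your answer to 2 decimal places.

c_gold ≈ 1.17

At the golden rule, f'(k) = n + g + δ, so α·k^(α−1) = n + g + δ and k_gold = (α/(n + g + δ))^(1/(1−α)).
k_gold = (0.36/0.124)^(1/0.64) = 2.9032^1.5625 ≈ 5.2874
c_gold = f(k_gold) − (n + g + δ)·k_gold = 1.8212 − 0.124×5.2874 ≈ 1.1656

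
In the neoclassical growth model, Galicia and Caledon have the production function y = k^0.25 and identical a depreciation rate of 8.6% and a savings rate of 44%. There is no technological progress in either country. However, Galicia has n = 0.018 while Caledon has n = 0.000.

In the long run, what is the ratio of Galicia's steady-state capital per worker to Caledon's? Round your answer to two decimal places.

Steady-state k* = [s/(n + δ)]^(1/(1−α)), so the ratio is [ (s_G/(n + δ)_G) / (s_C/(n + δ)_C) ]^1.3333.
s_G/(n + δ)_G = 0.44/0.104 = 4.2308; s_C/(n + δ)_C = 0.44/0.086 = 5.1163.
Ratio = (4.2308/5.1163)^1.3333 = 0.8269^1.3333 ≈ 0.7761

k*_G / k*_C ≈ 0.78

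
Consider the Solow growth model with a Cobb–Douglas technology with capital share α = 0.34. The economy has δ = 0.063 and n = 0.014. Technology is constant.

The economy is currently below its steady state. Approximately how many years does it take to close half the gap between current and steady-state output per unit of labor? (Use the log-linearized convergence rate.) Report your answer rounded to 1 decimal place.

about 13.6 years

Near the steady state the convergence rate is λ = (1 − α)(n + δ).
λ = (1 − 0.34) × 0.077 = 0.66 × 0.077 = 0.05082
Half-life = ln 2 / λ = 0.6931 / 0.05082 ≈ 13.64 years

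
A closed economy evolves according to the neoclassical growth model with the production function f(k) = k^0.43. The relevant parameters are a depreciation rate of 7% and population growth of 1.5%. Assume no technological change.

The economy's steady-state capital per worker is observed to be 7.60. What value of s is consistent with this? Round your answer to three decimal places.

s ≈ 0.270

In steady state, investment equals break-even investment: s·k^α = (n + δ)·k.
So s / (n + δ) = (k*)^(1−α) = 7.60^0.57 = 3.1773.
Therefore s = 3.1773 × (n + δ) = 3.1773 × 0.085 = 0.2701.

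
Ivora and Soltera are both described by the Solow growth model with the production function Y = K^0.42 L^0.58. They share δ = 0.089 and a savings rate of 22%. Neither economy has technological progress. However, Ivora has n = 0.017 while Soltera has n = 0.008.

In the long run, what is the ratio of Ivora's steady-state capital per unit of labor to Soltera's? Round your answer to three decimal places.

k*_I / k*_S ≈ 0.858

Steady-state k* = [s/(n + δ)]^(1/(1−α)), so the ratio is [ (s_I/(n + δ)_I) / (s_S/(n + δ)_S) ]^1.7241.
s_I/(n + δ)_I = 0.22/0.106 = 2.0755; s_S/(n + δ)_S = 0.22/0.097 = 2.2680.
Ratio = (2.0755/2.2680)^1.7241 = 0.9151^1.7241 ≈ 0.8582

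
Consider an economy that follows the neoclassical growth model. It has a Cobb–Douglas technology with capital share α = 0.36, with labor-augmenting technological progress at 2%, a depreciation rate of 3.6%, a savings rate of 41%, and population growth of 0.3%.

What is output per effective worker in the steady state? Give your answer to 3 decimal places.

In steady state, investment equals break-even investment: s·k^α = (n + g + δ)·k.
Rearranging, k^(1−α) = s / (n + g + δ).
k^0.64 = 0.41 / (0.003 + 0.020 + 0.036) = 0.41 / 0.059 = 6.9492
k* = 6.9492^(1/0.64) ≈ 20.6787
y* = (k*)^α = 20.6787^0.36 ≈ 2.9757

y* = 2.976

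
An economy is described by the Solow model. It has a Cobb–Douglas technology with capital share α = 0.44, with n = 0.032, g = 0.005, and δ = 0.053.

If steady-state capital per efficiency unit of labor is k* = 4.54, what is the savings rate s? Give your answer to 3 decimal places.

In steady state, investment equals break-even investment: s·k^α = (n + g + δ)·k.
So s / (n + g + δ) = (k*)^(1−α) = 4.54^0.56 = 2.3332.
Therefore s = 2.3332 × (n + g + δ) = 2.3332 × 0.090 = 0.2100.

s ≈ 0.210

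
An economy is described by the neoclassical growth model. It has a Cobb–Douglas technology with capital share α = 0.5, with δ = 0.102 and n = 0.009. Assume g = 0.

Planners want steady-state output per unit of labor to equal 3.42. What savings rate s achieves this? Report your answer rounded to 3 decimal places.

Steady state requires s·f(k) = (n + δ)·k, i.e. s·k^α = (n + δ)·k.
Since y* = [s/(n + δ)]^(α/(1−α)), we have s/(n + δ) = (y*)^((1−α)/α) = 3.42^1 = 3.4200.
Therefore s = 3.4200 × (n + δ) = 3.4200 × 0.111 = 0.3796.

s ≈ 0.380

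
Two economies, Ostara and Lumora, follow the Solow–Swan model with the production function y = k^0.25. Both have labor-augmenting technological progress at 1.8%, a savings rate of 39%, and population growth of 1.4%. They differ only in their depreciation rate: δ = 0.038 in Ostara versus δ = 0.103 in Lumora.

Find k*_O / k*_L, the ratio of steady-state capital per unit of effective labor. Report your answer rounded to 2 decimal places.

Steady-state k* = [s/(n + g + δ)]^(1/(1−α)), so the ratio is [ (s_O/(n + g + δ)_O) / (s_L/(n + g + δ)_L) ]^1.3333.
s_O/(n + g + δ)_O = 0.39/0.070 = 5.5714; s_L/(n + g + δ)_L = 0.39/0.135 = 2.8889.
Ratio = (5.5714/2.8889)^1.3333 = 1.9286^1.3333 ≈ 2.4006

k*_O / k*_L ≈ 2.40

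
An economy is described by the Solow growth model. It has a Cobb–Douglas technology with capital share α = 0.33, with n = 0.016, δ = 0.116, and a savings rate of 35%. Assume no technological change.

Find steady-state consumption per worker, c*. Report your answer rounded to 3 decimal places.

Steady state requires s·f(k) = (n + δ)·k, i.e. s·k^α = (n + δ)·k.
Rearranging, k^(1−α) = s / (n + δ).
k^0.67 = 0.35 / (0.016 + 0.116) = 0.35 / 0.132 = 2.6515
k* = 2.6515^(1/0.67) ≈ 4.2862
y* = (k*)^α = 4.2862^0.33 ≈ 1.6165
c* = (1 − s)·y* = (1 − 0.35) × 1.6165 ≈ 1.0507

c* ≈ 1.051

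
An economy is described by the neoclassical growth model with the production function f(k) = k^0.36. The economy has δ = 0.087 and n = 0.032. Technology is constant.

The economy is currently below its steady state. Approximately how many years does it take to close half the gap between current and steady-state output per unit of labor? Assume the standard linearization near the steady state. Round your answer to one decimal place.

Near the steady state the convergence rate is λ = (1 − α)(n + δ).
λ = (1 − 0.36) × 0.119 = 0.64 × 0.119 = 0.07616
Half-life = ln 2 / λ = 0.6931 / 0.07616 ≈ 9.10 years

half-life ≈ 9.1 years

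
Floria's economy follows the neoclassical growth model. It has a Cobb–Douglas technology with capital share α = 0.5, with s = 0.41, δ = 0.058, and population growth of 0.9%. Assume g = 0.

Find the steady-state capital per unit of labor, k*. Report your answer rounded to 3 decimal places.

k* ≈ 37.447

Steady state requires s·f(k) = (n + δ)·k, i.e. s·k^α = (n + δ)·k.
Rearranging, k^(1−α) = s / (n + δ).
k^0.5 = 0.41 / (0.009 + 0.058) = 0.41 / 0.067 = 6.1194
k* = 6.1194^(1/0.5) ≈ 37.4471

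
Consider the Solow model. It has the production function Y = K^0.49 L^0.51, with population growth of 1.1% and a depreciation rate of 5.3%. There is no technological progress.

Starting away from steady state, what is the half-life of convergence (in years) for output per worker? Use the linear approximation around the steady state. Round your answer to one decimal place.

Near the steady state the convergence rate is λ = (1 − α)(n + δ).
λ = (1 − 0.49) × 0.064 = 0.51 × 0.064 = 0.03264
Half-life = ln 2 / λ = 0.6931 / 0.03264 ≈ 21.23 years

about 21.2 years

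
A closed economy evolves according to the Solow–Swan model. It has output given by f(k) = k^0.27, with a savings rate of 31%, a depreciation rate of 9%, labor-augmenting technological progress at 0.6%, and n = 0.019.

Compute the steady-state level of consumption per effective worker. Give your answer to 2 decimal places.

c* = 1.00

Steady state requires s·f(k) = (n + g + δ)·k, i.e. s·k^α = (n + g + δ)·k.
Dividing both sides by k: k^(1−α) = s / (n + g + δ).
k^0.73 = 0.31 / (0.019 + 0.006 + 0.090) = 0.31 / 0.115 = 2.6957
k* = 2.6957^(1/0.73) ≈ 3.8901
y* = (k*)^α = 3.8901^0.27 ≈ 1.4431
c* = (1 − s)·y* = (1 − 0.31) × 1.4431 ≈ 0.9957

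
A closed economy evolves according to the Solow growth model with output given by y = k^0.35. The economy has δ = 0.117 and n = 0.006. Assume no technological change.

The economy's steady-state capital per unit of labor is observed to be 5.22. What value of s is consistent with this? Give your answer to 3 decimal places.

s ≈ 0.360

In steady state, investment equals break-even investment: s·k^α = (n + δ)·k.
So s / (n + δ) = (k*)^(1−α) = 5.22^0.65 = 2.9274.
Therefore s = 2.9274 × (n + δ) = 2.9274 × 0.123 = 0.3601.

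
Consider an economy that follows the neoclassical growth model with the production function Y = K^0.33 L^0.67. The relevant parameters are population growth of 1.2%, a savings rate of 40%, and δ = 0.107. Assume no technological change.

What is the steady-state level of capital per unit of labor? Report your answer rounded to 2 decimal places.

k* = 6.11

In steady state, investment equals break-even investment: s·k^α = (n + δ)·k.
Rearranging, k^(1−α) = s / (n + δ).
k^0.67 = 0.40 / (0.012 + 0.107) = 0.40 / 0.119 = 3.3613
k* = 3.3613^(1/0.67) ≈ 6.1071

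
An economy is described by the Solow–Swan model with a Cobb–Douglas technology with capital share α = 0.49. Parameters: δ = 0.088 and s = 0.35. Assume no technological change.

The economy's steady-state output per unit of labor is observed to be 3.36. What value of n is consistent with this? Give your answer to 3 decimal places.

n ≈ 0.011

Steady state requires s·f(k) = (n + δ)·k, i.e. s·k^α = (n + δ)·k.
Since y* = [s/(n + δ)]^(α/(1−α)), we have s/(n + δ) = (y*)^((1−α)/α) = 3.36^1.0408 = 3.5303.
Therefore n + δ = s / 3.5303 = 0.35 / 3.5303 = 0.0991, so n = 0.0991 − 0.088 = 0.0111.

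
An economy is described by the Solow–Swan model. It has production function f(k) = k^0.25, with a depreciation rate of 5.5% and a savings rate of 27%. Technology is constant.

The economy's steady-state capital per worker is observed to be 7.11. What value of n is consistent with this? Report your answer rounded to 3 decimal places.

Steady state requires s·f(k) = (n + δ)·k, i.e. s·k^α = (n + δ)·k.
So s / (n + δ) = (k*)^(1−α) = 7.11^0.75 = 4.3541.
Therefore n + δ = s / 4.3541 = 0.27 / 4.3541 = 0.0620, so n = 0.0620 − 0.055 = 0.0070.

n ≈ 0.007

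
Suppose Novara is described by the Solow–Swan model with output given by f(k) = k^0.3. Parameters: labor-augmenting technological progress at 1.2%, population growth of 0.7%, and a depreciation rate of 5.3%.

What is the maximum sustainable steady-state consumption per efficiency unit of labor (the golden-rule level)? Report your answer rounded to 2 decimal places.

At the golden rule, f'(k) = n + g + δ, so α·k^(α−1) = n + g + δ and k_gold = (α/(n + g + δ))^(1/(1−α)).
k_gold = (0.3/0.072)^(1/0.7) = 4.1667^1.4286 ≈ 7.6813
c_gold = f(k_gold) − (n + g + δ)·k_gold = 1.8434 − 0.072×7.6813 ≈ 1.2903

c_gold ≈ 1.29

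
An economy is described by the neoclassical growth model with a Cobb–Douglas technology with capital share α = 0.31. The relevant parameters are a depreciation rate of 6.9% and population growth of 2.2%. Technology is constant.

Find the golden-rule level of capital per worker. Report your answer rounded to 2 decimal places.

k_gold ≈ 5.91

The golden rule sets f'(k) = n + δ, i.e. α·k^(α−1) = n + δ.
So k^(1−α) = α / (n + δ) = 0.31 / 0.091 = 3.4066.
k_gold = 3.4066^(1/0.69) ≈ 5.9085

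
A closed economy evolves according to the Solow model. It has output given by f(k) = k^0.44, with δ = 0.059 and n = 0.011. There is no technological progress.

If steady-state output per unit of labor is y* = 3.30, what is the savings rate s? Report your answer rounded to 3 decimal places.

s ≈ 0.320

Steady state requires s·f(k) = (n + δ)·k, i.e. s·k^α = (n + δ)·k.
Since y* = [s/(n + δ)]^(α/(1−α)), we have s/(n + δ) = (y*)^((1−α)/α) = 3.30^1.2727 = 4.5700.
Therefore s = 4.5700 × (n + δ) = 4.5700 × 0.070 = 0.3199.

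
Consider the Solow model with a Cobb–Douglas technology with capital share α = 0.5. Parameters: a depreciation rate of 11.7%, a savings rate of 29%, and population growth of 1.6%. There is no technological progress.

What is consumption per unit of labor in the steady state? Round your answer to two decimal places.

c* = 1.55

In steady state, investment equals break-even investment: s·k^α = (n + δ)·k.
Rearranging, k^(1−α) = s / (n + δ).
k^0.5 = 0.29 / (0.016 + 0.117) = 0.29 / 0.133 = 2.1805
k* = 2.1805^(1/0.5) ≈ 4.7546
y* = (k*)^α = 4.7546^0.5 ≈ 2.1805
c* = (1 − s)·y* = (1 − 0.29) × 2.1805 ≈ 1.5482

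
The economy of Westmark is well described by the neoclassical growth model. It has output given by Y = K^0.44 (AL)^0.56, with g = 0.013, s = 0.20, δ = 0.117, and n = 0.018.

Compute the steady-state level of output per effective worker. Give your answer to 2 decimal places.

At the steady state, Δk = 0, so s·k^α = (n + g + δ)·k.
Dividing both sides by k: k^(1−α) = s / (n + g + δ).
k^0.56 = 0.20 / (0.018 + 0.013 + 0.117) = 0.20 / 0.148 = 1.3514
k* = 1.3514^(1/0.56) ≈ 1.7122
y* = (k*)^α = 1.7122^0.44 ≈ 1.2670

y* = 1.27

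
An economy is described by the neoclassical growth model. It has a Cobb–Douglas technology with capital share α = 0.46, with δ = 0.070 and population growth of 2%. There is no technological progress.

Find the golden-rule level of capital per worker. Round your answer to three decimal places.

k_gold ≈ 20.515

The golden rule sets f'(k) = n + δ, i.e. α·k^(α−1) = n + δ.
So k^(1−α) = α / (n + δ) = 0.46 / 0.090 = 5.1111.
k_gold = 5.1111^(1/0.54) ≈ 20.5146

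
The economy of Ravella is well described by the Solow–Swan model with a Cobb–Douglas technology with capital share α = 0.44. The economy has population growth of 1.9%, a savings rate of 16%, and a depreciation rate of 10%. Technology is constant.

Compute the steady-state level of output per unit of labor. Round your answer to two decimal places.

y* ≈ 1.26

In steady state, investment equals break-even investment: s·k^α = (n + δ)·k.
Rearranging, k^(1−α) = s / (n + δ).
k^0.56 = 0.16 / (0.019 + 0.100) = 0.16 / 0.119 = 1.3445
k* = 1.3445^(1/0.56) ≈ 1.6966
y* = (k*)^α = 1.6966^0.44 ≈ 1.2619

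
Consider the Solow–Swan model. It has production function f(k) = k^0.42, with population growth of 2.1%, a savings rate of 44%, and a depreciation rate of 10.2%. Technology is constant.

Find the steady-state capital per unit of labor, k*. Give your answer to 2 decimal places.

k* = 9.00

Steady state requires s·f(k) = (n + δ)·k, i.e. s·k^α = (n + δ)·k.
Dividing both sides by k: k^(1−α) = s / (n + δ).
k^0.58 = 0.44 / (0.021 + 0.102) = 0.44 / 0.123 = 3.5772
k* = 3.5772^(1/0.58) ≈ 9.0030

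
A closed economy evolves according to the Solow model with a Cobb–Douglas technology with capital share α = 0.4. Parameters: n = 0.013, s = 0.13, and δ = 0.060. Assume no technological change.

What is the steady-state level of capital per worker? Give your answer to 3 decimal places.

At the steady state, Δk = 0, so s·k^α = (n + δ)·k.
Dividing both sides by k: k^(1−α) = s / (n + δ).
k^0.6 = 0.13 / (0.013 + 0.060) = 0.13 / 0.073 = 1.7808
k* = 1.7808^(1/0.6) ≈ 2.6163

k* ≈ 2.616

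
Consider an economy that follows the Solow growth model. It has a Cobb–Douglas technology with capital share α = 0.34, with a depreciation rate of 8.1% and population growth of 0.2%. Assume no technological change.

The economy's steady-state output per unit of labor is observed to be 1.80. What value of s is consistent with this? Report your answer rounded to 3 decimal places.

At the steady state, Δk = 0, so s·k^α = (n + δ)·k.
Since y* = [s/(n + δ)]^(α/(1−α)), we have s/(n + δ) = (y*)^((1−α)/α) = 1.80^1.9412 = 3.1299.
Therefore s = 3.1299 × (n + δ) = 3.1299 × 0.083 = 0.2598.

s ≈ 0.260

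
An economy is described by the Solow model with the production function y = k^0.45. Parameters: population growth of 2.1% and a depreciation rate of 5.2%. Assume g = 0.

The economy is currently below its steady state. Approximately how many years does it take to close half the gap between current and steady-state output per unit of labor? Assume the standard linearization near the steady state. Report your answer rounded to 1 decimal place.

t_½ ≈ 17.3 years

Near the steady state the convergence rate is λ = (1 − α)(n + δ).
λ = (1 − 0.45) × 0.073 = 0.55 × 0.073 = 0.04015
Half-life = ln 2 / λ = 0.6931 / 0.04015 ≈ 17.26 years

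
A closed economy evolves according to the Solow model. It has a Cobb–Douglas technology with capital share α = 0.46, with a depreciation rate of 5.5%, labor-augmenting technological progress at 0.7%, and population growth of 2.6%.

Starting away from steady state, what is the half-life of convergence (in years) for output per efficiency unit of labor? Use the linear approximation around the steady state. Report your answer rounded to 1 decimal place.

Near the steady state the convergence rate is λ = (1 − α)(n + g + δ).
λ = (1 − 0.46) × 0.088 = 0.54 × 0.088 = 0.04752
Half-life = ln 2 / λ = 0.6931 / 0.04752 ≈ 14.59 years

about 14.6 years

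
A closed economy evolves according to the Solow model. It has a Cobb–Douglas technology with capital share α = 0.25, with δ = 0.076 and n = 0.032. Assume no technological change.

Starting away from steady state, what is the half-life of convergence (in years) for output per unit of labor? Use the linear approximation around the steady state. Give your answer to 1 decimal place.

Near the steady state the convergence rate is λ = (1 − α)(n + δ).
λ = (1 − 0.25) × 0.108 = 0.75 × 0.108 = 0.0810
Half-life = ln 2 / λ = 0.6931 / 0.0810 ≈ 8.56 years

half-life ≈ 8.6 years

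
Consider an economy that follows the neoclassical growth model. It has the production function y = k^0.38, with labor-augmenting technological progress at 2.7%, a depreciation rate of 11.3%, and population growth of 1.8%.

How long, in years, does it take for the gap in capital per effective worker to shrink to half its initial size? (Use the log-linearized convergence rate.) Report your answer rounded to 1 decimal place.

about 7.1 years

Near the steady state the convergence rate is λ = (1 − α)(n + g + δ).
λ = (1 − 0.38) × 0.158 = 0.62 × 0.158 = 0.09796
Half-life = ln 2 / λ = 0.6931 / 0.09796 ≈ 7.08 years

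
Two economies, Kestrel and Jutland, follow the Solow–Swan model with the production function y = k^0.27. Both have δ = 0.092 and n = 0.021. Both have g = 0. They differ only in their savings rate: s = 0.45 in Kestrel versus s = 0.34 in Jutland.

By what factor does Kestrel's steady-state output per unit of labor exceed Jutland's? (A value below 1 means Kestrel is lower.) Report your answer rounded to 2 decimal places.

Steady-state y* = [s/(n + δ)]^(α/(1−α)), so the ratio is [ (s_K/(n + δ)_K) / (s_J/(n + δ)_J) ]^0.3699.
s_K/(n + δ)_K = 0.45/0.113 = 3.9823; s_J/(n + δ)_J = 0.34/0.113 = 3.0088.
Ratio = (3.9823/3.0088)^0.3699 = 1.3236^0.3699 ≈ 1.1093

y*_K / y*_J ≈ 1.11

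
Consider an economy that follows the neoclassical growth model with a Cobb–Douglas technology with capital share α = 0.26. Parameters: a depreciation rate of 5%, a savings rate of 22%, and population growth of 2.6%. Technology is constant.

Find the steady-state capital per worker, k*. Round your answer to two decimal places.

k* = 4.21

In steady state, investment equals break-even investment: s·k^α = (n + δ)·k.
Rearranging, k^(1−α) = s / (n + δ).
k^0.74 = 0.22 / (0.026 + 0.050) = 0.22 / 0.076 = 2.8947
k* = 2.8947^(1/0.74) ≈ 4.2052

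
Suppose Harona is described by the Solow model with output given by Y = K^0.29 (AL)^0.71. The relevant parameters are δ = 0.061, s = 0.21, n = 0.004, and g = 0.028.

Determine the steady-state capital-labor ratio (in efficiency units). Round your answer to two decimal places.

In steady state, investment equals break-even investment: s·k^α = (n + g + δ)·k.
Rearranging, k^(1−α) = s / (n + g + δ).
k^0.71 = 0.21 / (0.004 + 0.028 + 0.061) = 0.21 / 0.093 = 2.2581
k* = 2.2581^(1/0.71) ≈ 3.1494

k* ≈ 3.15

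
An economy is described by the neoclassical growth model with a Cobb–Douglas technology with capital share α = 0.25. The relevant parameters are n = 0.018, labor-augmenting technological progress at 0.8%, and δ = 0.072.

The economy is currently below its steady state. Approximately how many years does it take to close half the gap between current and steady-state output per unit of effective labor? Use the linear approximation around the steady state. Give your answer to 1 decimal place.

t_½ ≈ 9.4 years

Near the steady state the convergence rate is λ = (1 − α)(n + g + δ).
λ = (1 − 0.25) × 0.098 = 0.75 × 0.098 = 0.0735
Half-life = ln 2 / λ = 0.6931 / 0.0735 ≈ 9.43 years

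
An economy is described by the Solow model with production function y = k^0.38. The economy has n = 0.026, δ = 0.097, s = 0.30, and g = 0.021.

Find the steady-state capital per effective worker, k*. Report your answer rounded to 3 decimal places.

k* = 3.267

Steady state requires s·f(k) = (n + g + δ)·k, i.e. s·k^α = (n + g + δ)·k.
Rearranging, k^(1−α) = s / (n + g + δ).
k^0.62 = 0.30 / (0.026 + 0.021 + 0.097) = 0.30 / 0.144 = 2.0833
k* = 2.0833^(1/0.62) ≈ 3.2667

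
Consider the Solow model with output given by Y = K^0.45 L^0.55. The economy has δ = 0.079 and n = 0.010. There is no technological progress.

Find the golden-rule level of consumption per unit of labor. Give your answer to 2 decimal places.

c_gold ≈ 2.07

At the golden rule, f'(k) = n + δ, so α·k^(α−1) = n + δ and k_gold = (α/(n + δ))^(1/(1−α)).
k_gold = (0.45/0.089)^(1/0.55) = 5.0562^1.8182 ≈ 19.0412
c_gold = f(k_gold) − (n + δ)·k_gold = 3.7658 − 0.089×19.0412 ≈ 2.0711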